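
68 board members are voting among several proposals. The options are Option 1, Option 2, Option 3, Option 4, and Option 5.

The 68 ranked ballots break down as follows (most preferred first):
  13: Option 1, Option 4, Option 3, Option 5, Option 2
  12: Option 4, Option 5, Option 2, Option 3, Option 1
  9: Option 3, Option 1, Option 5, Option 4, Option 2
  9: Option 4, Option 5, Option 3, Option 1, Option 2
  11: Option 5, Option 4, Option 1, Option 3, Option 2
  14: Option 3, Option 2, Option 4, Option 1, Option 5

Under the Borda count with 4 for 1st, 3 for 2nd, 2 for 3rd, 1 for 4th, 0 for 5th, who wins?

Option 1: 13×4 + 12×0 + 9×3 + 9×1 + 11×2 + 14×1 = 124
Option 2: 13×0 + 12×2 + 9×0 + 9×0 + 11×0 + 14×3 = 66
Option 3: 13×2 + 12×1 + 9×4 + 9×2 + 11×1 + 14×4 = 159
Option 4: 13×3 + 12×4 + 9×1 + 9×4 + 11×3 + 14×2 = 193
Option 5: 13×1 + 12×3 + 9×2 + 9×3 + 11×4 + 14×0 = 138

Option 4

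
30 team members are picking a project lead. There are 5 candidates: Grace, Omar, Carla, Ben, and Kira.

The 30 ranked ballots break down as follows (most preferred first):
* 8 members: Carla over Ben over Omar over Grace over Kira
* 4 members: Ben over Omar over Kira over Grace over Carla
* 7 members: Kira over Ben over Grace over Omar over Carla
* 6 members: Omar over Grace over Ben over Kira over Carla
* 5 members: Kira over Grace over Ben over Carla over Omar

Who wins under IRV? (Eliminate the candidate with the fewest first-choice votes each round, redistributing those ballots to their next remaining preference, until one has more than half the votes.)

Omar

Round 1: Grace 0, Omar 6, Carla 8, Ben 4, Kira 12. Grace eliminated.
Round 2: Omar 6, Carla 8, Ben 4, Kira 12. Ben eliminated.
Round 3: Omar 10, Carla 8, Kira 12. Carla eliminated.
Round 4: Omar 18, Kira 12. Omar has a majority (≥16).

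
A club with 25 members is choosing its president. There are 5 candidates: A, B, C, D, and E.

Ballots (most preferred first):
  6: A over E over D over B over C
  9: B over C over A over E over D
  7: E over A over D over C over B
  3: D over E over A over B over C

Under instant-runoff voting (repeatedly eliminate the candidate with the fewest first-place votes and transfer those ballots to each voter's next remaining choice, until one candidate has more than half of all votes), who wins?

E

Round 1: A 6, B 9, C 0, D 3, E 7. C eliminated.
Round 2: A 6, B 9, D 3, E 7. D eliminated.
Round 3: A 6, B 9, E 10. A eliminated.
Round 4: B 9, E 16. E has a majority (≥13).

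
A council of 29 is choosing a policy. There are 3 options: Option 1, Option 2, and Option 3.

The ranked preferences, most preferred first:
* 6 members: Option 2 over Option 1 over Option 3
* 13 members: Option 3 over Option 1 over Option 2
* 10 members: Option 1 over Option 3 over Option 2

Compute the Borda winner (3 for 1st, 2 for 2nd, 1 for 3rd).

Option 1: 6×2 + 13×2 + 10×3 = 68
Option 2: 6×3 + 13×1 + 10×1 = 41
Option 3: 6×1 + 13×3 + 10×2 = 65

Option 1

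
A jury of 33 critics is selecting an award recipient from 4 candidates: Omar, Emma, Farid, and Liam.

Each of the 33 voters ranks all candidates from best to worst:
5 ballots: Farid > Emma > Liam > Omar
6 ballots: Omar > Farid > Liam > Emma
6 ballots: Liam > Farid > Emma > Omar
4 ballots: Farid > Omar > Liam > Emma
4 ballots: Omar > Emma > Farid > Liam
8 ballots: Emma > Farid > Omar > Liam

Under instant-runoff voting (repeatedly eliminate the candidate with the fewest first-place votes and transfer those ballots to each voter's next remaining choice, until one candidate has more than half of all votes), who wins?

Farid

Round 1: Omar 10, Emma 8, Farid 9, Liam 6. Liam eliminated.
Round 2: Omar 10, Emma 8, Farid 15. Emma eliminated.
Round 3: Omar 10, Farid 23. Farid has a majority (≥17).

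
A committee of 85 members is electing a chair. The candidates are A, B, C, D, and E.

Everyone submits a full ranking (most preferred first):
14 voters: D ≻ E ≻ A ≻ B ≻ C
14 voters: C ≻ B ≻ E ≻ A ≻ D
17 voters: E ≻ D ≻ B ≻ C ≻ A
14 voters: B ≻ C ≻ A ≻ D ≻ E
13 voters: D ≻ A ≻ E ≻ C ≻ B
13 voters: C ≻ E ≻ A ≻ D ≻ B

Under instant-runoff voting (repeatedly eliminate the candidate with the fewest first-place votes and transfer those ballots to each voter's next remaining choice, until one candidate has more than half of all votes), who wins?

D

Round 1: A 0, B 14, C 27, D 27, E 17. A eliminated.
Round 2: B 14, C 27, D 27, E 17. B eliminated.
Round 3: C 41, D 27, E 17. E eliminated.
Round 4: C 41, D 44. D has a majority (≥43).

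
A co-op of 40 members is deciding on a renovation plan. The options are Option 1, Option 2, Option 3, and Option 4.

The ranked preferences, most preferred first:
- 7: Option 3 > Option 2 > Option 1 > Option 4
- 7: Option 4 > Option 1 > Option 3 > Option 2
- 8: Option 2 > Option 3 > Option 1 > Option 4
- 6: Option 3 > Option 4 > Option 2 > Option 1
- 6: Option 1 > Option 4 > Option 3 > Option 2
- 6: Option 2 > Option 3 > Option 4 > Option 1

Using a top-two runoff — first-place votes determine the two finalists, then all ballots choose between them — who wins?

Option 3

Round 1 first-place votes: Option 1 6, Option 2 14, Option 3 13, Option 4 7. Option 2 and Option 3 advance.
Runoff: Option 2 is ranked above Option 3 on 14 ballots, Option 3 above Option 2 on 26.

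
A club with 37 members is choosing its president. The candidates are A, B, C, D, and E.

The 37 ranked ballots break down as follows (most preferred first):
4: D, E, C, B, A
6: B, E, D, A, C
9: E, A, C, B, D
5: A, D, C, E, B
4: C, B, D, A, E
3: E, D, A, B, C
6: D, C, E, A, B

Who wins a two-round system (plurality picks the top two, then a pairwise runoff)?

D

Round 1 first-place votes: A 5, B 6, C 4, D 10, E 12. E and D advance.
Runoff: E is ranked above D on 18 ballots, D above E on 19.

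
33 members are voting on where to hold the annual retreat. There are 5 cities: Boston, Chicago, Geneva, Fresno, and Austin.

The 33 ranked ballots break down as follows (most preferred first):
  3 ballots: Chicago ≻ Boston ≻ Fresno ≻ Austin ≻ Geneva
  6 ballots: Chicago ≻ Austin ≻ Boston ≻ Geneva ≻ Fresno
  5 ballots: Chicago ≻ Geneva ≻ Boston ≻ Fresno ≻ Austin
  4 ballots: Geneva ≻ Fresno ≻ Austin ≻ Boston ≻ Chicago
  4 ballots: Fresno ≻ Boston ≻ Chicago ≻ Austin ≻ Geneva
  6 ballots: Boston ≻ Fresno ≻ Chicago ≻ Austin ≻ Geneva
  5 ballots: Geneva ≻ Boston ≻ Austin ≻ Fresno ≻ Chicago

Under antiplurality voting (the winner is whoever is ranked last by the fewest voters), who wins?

Boston

Last-place votes: Boston 0, Chicago 9, Geneva 13, Fresno 6, Austin 5.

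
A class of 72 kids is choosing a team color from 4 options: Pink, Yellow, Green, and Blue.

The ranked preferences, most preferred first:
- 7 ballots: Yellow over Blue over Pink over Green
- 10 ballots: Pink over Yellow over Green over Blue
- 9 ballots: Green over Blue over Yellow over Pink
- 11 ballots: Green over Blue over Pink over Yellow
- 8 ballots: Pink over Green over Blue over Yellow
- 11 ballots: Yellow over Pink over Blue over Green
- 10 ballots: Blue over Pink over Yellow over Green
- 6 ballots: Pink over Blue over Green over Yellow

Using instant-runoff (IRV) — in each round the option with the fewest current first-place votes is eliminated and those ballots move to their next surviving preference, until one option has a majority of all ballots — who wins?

Round 1: Pink 24, Yellow 18, Green 20, Blue 10. Blue eliminated.
Round 2: Pink 34, Yellow 18, Green 20. Yellow eliminated.
Round 3: Pink 52, Green 20. Pink has a majority (≥37).

Pink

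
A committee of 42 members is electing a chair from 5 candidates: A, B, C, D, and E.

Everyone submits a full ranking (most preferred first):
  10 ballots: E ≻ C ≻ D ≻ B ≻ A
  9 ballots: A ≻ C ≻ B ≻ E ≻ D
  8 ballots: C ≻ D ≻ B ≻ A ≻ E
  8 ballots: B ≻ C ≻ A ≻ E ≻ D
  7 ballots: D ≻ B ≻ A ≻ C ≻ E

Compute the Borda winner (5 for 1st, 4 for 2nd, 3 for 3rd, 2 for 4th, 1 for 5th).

A: 10×1 + 9×5 + 8×2 + 8×3 + 7×3 = 116
B: 10×2 + 9×3 + 8×3 + 8×5 + 7×4 = 139
C: 10×4 + 9×4 + 8×5 + 8×4 + 7×2 = 162
D: 10×3 + 9×1 + 8×4 + 8×1 + 7×5 = 114
E: 10×5 + 9×2 + 8×1 + 8×2 + 7×1 = 99

C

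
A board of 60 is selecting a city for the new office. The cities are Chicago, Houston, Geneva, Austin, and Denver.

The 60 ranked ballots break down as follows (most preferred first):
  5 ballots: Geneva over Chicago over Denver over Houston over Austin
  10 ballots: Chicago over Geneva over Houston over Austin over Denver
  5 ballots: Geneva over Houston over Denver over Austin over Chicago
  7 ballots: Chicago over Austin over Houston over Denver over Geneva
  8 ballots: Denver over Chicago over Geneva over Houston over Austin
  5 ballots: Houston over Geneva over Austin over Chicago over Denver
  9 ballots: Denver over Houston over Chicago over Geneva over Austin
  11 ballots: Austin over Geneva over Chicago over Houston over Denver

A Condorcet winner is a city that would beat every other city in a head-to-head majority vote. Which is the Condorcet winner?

Chicago vs Houston: 41–19
Chicago vs Geneva: 34–26
Chicago vs Austin: 39–21
Chicago vs Denver: 38–22
Chicago beats every other city.

Chicago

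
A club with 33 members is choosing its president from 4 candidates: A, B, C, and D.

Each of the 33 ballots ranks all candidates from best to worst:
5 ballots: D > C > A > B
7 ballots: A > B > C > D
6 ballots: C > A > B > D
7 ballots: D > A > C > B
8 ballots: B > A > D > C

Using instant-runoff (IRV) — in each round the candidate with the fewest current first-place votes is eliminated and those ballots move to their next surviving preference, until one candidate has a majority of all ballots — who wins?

A

Round 1: A 7, B 8, C 6, D 12. C eliminated.
Round 2: A 13, B 8, D 12. B eliminated.
Round 3: A 21, D 12. A has a majority (≥17).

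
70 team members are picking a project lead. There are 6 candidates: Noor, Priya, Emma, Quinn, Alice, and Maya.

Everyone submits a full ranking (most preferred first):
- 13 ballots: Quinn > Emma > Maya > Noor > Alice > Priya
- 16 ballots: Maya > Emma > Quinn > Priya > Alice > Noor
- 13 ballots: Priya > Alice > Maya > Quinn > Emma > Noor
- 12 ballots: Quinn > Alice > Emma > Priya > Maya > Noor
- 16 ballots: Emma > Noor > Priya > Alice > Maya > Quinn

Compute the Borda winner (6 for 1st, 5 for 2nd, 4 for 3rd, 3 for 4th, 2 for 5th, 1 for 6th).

Emma

Noor: 13×3 + 16×1 + 13×1 + 12×1 + 16×5 = 160
Priya: 13×1 + 16×3 + 13×6 + 12×3 + 16×4 = 239
Emma: 13×5 + 16×5 + 13×2 + 12×4 + 16×6 = 315
Quinn: 13×6 + 16×4 + 13×3 + 12×6 + 16×1 = 269
Alice: 13×2 + 16×2 + 13×5 + 12×5 + 16×3 = 231
Maya: 13×4 + 16×6 + 13×4 + 12×2 + 16×2 = 256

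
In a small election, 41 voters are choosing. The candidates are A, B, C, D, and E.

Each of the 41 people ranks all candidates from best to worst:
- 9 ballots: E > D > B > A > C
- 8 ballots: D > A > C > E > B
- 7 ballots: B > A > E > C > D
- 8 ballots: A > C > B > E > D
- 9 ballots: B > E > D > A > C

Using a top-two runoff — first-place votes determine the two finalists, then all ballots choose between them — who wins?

Round 1 first-place votes: A 8, B 16, C 0, D 8, E 9. B and E advance.
Runoff: B is ranked above E on 24 ballots, E above B on 17.

B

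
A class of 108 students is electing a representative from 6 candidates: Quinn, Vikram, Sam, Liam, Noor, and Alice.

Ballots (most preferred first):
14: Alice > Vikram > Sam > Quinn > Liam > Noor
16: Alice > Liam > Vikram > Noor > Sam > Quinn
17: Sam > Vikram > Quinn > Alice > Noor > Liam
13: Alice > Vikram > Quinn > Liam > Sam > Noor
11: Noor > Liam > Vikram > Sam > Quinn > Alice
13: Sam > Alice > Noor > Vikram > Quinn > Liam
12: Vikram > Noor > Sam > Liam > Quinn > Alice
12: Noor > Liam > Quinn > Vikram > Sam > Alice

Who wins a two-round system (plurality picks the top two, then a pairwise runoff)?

Round 1 first-place votes: Quinn 0, Vikram 12, Sam 30, Liam 0, Noor 23, Alice 43. Alice and Sam advance.
Runoff: Alice is ranked above Sam on 43 ballots, Sam above Alice on 65.

Sam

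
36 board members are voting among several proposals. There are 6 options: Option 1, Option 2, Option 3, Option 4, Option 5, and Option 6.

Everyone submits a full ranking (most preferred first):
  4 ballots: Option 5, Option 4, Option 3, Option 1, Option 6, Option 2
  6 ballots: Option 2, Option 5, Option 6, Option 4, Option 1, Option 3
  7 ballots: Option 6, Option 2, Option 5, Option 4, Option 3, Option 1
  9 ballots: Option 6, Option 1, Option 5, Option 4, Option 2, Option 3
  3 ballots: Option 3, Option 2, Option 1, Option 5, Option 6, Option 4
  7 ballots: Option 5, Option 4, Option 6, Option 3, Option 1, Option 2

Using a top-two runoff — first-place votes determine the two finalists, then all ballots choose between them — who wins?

Round 1 first-place votes: Option 1 0, Option 2 6, Option 3 3, Option 4 0, Option 5 11, Option 6 16. Option 6 and Option 5 advance.
Runoff: Option 6 is ranked above Option 5 on 16 ballots, Option 5 above Option 6 on 20.

Option 5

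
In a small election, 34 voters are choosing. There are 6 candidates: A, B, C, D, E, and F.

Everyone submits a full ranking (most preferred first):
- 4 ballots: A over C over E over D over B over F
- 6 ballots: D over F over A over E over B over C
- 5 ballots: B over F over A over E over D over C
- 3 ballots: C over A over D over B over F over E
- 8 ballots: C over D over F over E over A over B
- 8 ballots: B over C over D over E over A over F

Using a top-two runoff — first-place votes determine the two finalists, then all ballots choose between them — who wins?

Round 1 first-place votes: A 4, B 13, C 11, D 6, E 0, F 0. B and C advance.
Runoff: B is ranked above C on 19 ballots, C above B on 15.

B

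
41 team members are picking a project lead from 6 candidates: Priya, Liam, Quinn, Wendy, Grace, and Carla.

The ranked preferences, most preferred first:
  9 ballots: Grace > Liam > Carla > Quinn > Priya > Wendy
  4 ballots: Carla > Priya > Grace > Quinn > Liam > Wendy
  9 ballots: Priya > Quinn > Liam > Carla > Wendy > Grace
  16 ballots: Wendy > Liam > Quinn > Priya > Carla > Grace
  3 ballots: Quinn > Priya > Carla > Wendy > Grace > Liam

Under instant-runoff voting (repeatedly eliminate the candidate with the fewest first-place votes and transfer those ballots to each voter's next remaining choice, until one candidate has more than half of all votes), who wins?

Priya

Round 1: Priya 9, Liam 0, Quinn 3, Wendy 16, Grace 9, Carla 4. Liam eliminated.
Round 2: Priya 9, Quinn 3, Wendy 16, Grace 9, Carla 4. Quinn eliminated.
Round 3: Priya 12, Wendy 16, Grace 9, Carla 4. Carla eliminated.
Round 4: Priya 16, Wendy 16, Grace 9. Grace eliminated.
Round 5: Priya 25, Wendy 16. Priya has a majority (≥21).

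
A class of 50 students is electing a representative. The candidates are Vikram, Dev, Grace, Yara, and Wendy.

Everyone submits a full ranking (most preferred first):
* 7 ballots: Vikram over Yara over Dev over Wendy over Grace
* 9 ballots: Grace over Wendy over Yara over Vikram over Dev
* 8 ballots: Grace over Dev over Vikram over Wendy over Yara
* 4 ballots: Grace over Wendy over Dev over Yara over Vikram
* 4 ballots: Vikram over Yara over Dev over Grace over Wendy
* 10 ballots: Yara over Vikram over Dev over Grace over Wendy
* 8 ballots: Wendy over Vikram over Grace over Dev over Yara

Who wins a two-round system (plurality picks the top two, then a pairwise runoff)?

Round 1 first-place votes: Vikram 11, Dev 0, Grace 21, Yara 10, Wendy 8. Grace and Vikram advance.
Runoff: Grace is ranked above Vikram on 21 ballots, Vikram above Grace on 29.

Vikram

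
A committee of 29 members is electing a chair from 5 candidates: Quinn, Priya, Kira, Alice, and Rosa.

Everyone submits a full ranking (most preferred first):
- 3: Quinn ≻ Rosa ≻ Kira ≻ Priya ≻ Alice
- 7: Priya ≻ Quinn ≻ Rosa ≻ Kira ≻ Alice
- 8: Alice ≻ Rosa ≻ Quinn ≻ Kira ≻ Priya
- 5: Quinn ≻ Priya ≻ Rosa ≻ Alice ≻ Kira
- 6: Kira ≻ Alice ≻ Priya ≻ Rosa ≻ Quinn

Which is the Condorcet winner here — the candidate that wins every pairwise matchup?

Quinn vs Priya: 16–13
Quinn vs Kira: 23–6
Quinn vs Alice: 15–14
Quinn vs Rosa: 15–14
Quinn beats every other candidate.

Quinn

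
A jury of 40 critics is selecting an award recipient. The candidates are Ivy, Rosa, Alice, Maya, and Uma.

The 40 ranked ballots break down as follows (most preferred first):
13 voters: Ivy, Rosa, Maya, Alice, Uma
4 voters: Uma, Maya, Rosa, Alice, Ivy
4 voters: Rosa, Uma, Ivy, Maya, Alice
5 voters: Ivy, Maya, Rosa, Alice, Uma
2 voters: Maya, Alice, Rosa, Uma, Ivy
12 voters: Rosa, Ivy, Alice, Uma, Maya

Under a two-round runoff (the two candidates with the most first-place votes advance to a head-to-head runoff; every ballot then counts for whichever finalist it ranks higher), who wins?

Rosa

Round 1 first-place votes: Ivy 18, Rosa 16, Alice 0, Maya 2, Uma 4. Ivy and Rosa advance.
Runoff: Ivy is ranked above Rosa on 18 ballots, Rosa above Ivy on 22.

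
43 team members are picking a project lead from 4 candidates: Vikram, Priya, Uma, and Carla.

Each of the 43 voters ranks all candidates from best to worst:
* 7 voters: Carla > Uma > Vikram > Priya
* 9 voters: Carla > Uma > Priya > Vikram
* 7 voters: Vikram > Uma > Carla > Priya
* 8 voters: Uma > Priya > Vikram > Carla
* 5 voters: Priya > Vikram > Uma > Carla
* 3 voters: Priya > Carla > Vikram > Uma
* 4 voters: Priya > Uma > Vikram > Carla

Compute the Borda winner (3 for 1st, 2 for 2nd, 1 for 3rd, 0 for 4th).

Vikram: 7×1 + 9×0 + 7×3 + 8×1 + 5×2 + 3×1 + 4×1 = 53
Priya: 7×0 + 9×1 + 7×0 + 8×2 + 5×3 + 3×3 + 4×3 = 61
Uma: 7×2 + 9×2 + 7×2 + 8×3 + 5×1 + 3×0 + 4×2 = 83
Carla: 7×3 + 9×3 + 7×1 + 8×0 + 5×0 + 3×2 + 4×0 = 61

Uma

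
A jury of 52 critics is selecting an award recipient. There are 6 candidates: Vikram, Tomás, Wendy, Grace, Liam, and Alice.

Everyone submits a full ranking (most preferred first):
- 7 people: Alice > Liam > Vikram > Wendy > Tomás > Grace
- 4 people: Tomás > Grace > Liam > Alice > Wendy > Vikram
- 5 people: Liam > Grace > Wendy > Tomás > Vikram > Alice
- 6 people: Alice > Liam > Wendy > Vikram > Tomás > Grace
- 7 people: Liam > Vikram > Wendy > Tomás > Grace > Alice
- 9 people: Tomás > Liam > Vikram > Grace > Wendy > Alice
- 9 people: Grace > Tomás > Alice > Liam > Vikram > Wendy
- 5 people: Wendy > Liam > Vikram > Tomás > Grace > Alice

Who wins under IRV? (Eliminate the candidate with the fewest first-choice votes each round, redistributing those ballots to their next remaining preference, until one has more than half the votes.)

Round 1: Vikram 0, Tomás 13, Wendy 5, Grace 9, Liam 12, Alice 13. Vikram eliminated.
Round 2: Tomás 13, Wendy 5, Grace 9, Liam 12, Alice 13. Wendy eliminated.
Round 3: Tomás 13, Grace 9, Liam 17, Alice 13. Grace eliminated.
Round 4: Tomás 22, Liam 17, Alice 13. Alice eliminated.
Round 5: Tomás 22, Liam 30. Liam has a majority (≥27).

Liam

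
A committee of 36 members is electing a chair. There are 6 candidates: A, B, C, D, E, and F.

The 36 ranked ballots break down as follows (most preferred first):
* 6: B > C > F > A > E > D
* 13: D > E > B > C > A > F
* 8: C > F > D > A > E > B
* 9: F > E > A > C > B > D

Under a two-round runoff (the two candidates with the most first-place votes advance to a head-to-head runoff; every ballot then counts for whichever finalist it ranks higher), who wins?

Round 1 first-place votes: A 0, B 6, C 8, D 13, E 0, F 9. D and F advance.
Runoff: D is ranked above F on 13 ballots, F above D on 23.

F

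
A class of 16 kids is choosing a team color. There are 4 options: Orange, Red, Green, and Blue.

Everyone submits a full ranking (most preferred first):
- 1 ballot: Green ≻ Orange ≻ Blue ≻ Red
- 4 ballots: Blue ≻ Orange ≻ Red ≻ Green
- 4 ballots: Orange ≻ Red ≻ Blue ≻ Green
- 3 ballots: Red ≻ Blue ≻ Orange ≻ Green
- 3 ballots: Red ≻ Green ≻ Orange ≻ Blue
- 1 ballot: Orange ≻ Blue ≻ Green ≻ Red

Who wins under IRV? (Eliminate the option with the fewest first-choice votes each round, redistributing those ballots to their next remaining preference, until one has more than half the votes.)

Round 1: Orange 5, Red 6, Green 1, Blue 4. Green eliminated.
Round 2: Orange 6, Red 6, Blue 4. Blue eliminated.
Round 3: Orange 10, Red 6. Orange has a majority (≥9).

Orange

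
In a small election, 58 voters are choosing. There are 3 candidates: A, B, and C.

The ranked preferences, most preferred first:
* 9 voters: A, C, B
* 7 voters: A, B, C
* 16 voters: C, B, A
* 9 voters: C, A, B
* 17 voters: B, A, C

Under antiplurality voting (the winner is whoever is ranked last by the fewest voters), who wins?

Last-place votes: A 16, B 18, C 24.

A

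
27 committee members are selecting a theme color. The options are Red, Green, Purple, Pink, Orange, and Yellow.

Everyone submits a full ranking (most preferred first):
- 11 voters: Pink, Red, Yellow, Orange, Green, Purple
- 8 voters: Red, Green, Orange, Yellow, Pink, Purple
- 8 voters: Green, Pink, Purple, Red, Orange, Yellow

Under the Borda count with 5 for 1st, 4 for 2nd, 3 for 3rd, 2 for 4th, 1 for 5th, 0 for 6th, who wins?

Red: 11×4 + 8×5 + 8×2 = 100
Green: 11×1 + 8×4 + 8×5 = 83
Purple: 11×0 + 8×0 + 8×3 = 24
Pink: 11×5 + 8×1 + 8×4 = 95
Orange: 11×2 + 8×3 + 8×1 = 54
Yellow: 11×3 + 8×2 + 8×0 = 49

Red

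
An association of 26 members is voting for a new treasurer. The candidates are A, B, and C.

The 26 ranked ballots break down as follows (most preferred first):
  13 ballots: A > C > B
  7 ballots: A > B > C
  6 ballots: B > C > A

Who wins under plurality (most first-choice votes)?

First-place votes: A 20, B 6, C 0.

A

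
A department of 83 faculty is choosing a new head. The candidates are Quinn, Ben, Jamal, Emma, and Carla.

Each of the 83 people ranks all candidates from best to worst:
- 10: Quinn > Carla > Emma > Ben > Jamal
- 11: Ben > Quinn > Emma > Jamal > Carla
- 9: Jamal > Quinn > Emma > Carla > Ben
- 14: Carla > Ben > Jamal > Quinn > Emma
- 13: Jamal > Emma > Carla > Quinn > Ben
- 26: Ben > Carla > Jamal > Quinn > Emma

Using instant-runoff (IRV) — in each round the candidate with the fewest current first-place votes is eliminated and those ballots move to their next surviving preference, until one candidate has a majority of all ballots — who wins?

Round 1: Quinn 10, Ben 37, Jamal 22, Emma 0, Carla 14. Emma eliminated.
Round 2: Quinn 10, Ben 37, Jamal 22, Carla 14. Quinn eliminated.
Round 3: Ben 37, Jamal 22, Carla 24. Jamal eliminated.
Round 4: Ben 37, Carla 46. Carla has a majority (≥42).

Carla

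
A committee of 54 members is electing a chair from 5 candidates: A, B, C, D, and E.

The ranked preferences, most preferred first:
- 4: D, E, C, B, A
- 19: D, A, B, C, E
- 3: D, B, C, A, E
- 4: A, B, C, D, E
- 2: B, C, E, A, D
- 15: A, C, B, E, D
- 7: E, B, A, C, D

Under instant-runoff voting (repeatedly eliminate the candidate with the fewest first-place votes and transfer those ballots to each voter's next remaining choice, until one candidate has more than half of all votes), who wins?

Round 1: A 19, B 2, C 0, D 26, E 7. C eliminated.
Round 2: A 19, B 2, D 26, E 7. B eliminated.
Round 3: A 19, D 26, E 9. E eliminated.
Round 4: A 28, D 26. A has a majority (≥28).

A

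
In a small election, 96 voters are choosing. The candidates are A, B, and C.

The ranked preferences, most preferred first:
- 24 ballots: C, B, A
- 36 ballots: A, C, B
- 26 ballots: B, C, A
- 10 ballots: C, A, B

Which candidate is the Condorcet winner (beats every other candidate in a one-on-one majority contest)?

C vs A: 60–36
C vs B: 70–26
C beats every other candidate.

C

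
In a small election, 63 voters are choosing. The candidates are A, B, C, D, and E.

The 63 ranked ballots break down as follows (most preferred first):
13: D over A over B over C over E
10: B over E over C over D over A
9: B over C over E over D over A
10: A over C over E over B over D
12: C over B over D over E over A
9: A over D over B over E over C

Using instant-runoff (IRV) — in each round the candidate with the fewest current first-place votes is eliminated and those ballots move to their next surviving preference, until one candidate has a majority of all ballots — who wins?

A

Round 1: A 19, B 19, C 12, D 13, E 0. E eliminated.
Round 2: A 19, B 19, C 12, D 13. C eliminated.
Round 3: A 19, B 31, D 13. D eliminated.
Round 4: A 32, B 31. A has a majority (≥32).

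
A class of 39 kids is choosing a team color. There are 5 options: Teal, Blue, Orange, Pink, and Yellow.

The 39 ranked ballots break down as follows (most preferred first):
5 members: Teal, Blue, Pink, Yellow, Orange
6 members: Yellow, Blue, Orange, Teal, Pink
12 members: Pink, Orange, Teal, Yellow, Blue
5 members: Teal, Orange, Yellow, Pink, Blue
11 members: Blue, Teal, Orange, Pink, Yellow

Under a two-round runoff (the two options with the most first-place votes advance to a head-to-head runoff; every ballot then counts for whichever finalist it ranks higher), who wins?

Round 1 first-place votes: Teal 10, Blue 11, Orange 0, Pink 12, Yellow 6. Pink and Blue advance.
Runoff: Pink is ranked above Blue on 17 ballots, Blue above Pink on 22.

Blue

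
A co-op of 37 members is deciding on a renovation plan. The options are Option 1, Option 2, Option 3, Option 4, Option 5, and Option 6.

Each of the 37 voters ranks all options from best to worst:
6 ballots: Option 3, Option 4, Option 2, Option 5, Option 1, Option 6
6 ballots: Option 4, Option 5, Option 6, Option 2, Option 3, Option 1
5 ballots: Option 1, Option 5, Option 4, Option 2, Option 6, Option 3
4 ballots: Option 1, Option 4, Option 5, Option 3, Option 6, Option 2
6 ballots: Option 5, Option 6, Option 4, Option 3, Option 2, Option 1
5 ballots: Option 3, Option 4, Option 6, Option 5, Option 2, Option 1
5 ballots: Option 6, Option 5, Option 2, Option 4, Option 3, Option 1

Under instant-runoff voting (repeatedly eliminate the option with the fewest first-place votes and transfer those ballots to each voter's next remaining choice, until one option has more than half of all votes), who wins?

Option 5

Round 1: Option 1 9, Option 2 0, Option 3 11, Option 4 6, Option 5 6, Option 6 5. Option 2 eliminated.
Round 2: Option 1 9, Option 3 11, Option 4 6, Option 5 6, Option 6 5. Option 6 eliminated.
Round 3: Option 1 9, Option 3 11, Option 4 6, Option 5 11. Option 4 eliminated.
Round 4: Option 1 9, Option 3 11, Option 5 17. Option 1 eliminated.
Round 5: Option 3 11, Option 5 26. Option 5 has a majority (≥19).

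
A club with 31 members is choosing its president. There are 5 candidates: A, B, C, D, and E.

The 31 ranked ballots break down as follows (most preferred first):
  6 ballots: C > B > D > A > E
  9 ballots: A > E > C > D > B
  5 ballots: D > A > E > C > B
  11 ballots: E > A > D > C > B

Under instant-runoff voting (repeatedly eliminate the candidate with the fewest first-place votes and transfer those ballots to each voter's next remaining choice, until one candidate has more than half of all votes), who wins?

Round 1: A 9, B 0, C 6, D 5, E 11. B eliminated.
Round 2: A 9, C 6, D 5, E 11. D eliminated.
Round 3: A 14, C 6, E 11. C eliminated.
Round 4: A 20, E 11. A has a majority (≥16).

A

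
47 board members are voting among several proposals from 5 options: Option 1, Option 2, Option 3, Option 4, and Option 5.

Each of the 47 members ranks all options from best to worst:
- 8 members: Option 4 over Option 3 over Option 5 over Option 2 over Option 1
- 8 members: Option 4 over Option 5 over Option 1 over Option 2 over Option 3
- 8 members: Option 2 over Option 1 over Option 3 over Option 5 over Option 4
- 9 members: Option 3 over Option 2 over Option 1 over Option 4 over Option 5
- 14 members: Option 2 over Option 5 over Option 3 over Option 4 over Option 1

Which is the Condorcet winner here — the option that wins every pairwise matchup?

Option 2

Option 2 vs Option 1: 39–8
Option 2 vs Option 3: 30–17
Option 2 vs Option 4: 31–16
Option 2 vs Option 5: 31–16
Option 2 beats every other option.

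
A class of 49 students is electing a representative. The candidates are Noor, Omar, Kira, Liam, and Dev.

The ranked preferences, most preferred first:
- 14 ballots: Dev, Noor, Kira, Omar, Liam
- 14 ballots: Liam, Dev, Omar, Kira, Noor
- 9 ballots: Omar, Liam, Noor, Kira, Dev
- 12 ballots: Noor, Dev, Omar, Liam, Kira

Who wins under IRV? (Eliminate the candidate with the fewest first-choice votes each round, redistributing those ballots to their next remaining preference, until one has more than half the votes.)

Dev

Round 1: Noor 12, Omar 9, Kira 0, Liam 14, Dev 14. Kira eliminated.
Round 2: Noor 12, Omar 9, Liam 14, Dev 14. Omar eliminated.
Round 3: Noor 12, Liam 23, Dev 14. Noor eliminated.
Round 4: Liam 23, Dev 26. Dev has a majority (≥25).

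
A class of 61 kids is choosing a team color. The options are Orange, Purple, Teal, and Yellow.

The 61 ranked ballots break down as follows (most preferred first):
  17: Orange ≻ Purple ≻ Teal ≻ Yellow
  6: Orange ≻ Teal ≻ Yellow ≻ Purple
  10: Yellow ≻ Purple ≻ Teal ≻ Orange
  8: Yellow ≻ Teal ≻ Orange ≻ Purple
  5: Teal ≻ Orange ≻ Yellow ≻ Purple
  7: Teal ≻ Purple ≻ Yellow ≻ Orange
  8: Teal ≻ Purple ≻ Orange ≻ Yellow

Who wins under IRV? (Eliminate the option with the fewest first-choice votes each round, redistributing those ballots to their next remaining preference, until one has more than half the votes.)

Teal

Round 1: Orange 23, Purple 0, Teal 20, Yellow 18. Purple eliminated.
Round 2: Orange 23, Teal 20, Yellow 18. Yellow eliminated.
Round 3: Orange 23, Teal 38. Teal has a majority (≥31).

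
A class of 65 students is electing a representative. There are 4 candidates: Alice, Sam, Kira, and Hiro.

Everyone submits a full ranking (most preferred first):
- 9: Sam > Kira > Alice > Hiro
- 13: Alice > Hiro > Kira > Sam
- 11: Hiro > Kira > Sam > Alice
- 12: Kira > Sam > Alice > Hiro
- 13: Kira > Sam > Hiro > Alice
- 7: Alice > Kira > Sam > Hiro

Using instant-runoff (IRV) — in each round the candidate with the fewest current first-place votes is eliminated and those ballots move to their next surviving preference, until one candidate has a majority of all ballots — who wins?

Kira

Round 1: Alice 20, Sam 9, Kira 25, Hiro 11. Sam eliminated.
Round 2: Alice 20, Kira 34, Hiro 11. Kira has a majority (≥33).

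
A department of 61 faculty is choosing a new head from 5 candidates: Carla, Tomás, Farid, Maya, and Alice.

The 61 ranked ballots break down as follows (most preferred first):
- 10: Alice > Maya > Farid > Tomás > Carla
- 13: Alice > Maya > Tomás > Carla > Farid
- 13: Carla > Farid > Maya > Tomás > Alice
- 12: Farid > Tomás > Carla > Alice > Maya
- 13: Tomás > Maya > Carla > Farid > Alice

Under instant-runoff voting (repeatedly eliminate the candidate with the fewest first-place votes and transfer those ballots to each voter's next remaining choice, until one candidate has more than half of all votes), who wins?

Round 1: Carla 13, Tomás 13, Farid 12, Maya 0, Alice 23. Maya eliminated.
Round 2: Carla 13, Tomás 13, Farid 12, Alice 23. Farid eliminated.
Round 3: Carla 13, Tomás 25, Alice 23. Carla eliminated.
Round 4: Tomás 38, Alice 23. Tomás has a majority (≥31).

Tomás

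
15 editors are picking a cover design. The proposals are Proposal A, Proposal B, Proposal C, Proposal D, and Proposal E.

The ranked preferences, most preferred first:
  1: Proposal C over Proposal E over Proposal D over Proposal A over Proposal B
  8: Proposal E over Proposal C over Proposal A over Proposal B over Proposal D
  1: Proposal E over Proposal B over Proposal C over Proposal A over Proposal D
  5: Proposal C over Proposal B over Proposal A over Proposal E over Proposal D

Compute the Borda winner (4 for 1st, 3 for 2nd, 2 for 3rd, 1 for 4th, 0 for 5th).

Proposal A: 1×1 + 8×2 + 1×1 + 5×2 = 28
Proposal B: 1×0 + 8×1 + 1×3 + 5×3 = 26
Proposal C: 1×4 + 8×3 + 1×2 + 5×4 = 50
Proposal D: 1×2 + 8×0 + 1×0 + 5×0 = 2
Proposal E: 1×3 + 8×4 + 1×4 + 5×1 = 44

Proposal C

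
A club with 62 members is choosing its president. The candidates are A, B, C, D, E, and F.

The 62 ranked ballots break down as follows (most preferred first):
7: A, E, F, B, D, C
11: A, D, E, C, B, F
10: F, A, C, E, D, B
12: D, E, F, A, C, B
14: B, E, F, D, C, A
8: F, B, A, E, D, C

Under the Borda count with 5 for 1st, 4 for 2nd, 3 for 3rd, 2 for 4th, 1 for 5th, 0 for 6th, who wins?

E

A: 7×5 + 11×5 + 10×4 + 12×2 + 14×0 + 8×3 = 178
B: 7×2 + 11×1 + 10×0 + 12×0 + 14×5 + 8×4 = 127
C: 7×0 + 11×2 + 10×3 + 12×1 + 14×1 + 8×0 = 78
D: 7×1 + 11×4 + 10×1 + 12×5 + 14×2 + 8×1 = 157
E: 7×4 + 11×3 + 10×2 + 12×4 + 14×4 + 8×2 = 201
F: 7×3 + 11×0 + 10×5 + 12×3 + 14×3 + 8×5 = 189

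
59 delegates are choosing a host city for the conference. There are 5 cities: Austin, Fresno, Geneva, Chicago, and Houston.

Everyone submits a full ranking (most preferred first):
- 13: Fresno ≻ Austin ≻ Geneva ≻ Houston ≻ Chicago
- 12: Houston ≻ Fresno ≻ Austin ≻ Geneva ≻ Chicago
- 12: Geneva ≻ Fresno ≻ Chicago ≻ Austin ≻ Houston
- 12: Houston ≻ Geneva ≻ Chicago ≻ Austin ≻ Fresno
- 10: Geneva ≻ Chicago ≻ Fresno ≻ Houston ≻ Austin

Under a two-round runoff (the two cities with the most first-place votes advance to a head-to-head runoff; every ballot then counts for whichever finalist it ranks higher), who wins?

Geneva

Round 1 first-place votes: Austin 0, Fresno 13, Geneva 22, Chicago 0, Houston 24. Houston and Geneva advance.
Runoff: Houston is ranked above Geneva on 24 ballots, Geneva above Houston on 35.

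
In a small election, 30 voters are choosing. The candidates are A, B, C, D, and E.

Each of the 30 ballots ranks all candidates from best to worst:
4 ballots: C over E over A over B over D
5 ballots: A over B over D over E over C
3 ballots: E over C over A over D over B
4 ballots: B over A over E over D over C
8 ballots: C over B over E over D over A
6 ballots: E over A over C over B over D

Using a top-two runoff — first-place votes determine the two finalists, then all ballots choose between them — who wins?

Round 1 first-place votes: A 5, B 4, C 12, D 0, E 9. C and E advance.
Runoff: C is ranked above E on 12 ballots, E above C on 18.

E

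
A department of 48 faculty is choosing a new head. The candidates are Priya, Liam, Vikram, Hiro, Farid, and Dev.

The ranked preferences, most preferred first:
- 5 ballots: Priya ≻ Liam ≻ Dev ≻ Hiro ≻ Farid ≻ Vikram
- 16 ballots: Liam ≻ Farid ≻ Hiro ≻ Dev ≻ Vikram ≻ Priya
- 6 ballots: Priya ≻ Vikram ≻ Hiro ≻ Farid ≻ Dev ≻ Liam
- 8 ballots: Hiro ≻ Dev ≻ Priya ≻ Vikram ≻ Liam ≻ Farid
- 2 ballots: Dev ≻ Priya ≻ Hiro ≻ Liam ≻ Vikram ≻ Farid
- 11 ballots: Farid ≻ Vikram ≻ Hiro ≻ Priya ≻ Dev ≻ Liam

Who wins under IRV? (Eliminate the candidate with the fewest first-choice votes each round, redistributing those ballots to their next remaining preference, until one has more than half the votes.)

Round 1: Priya 11, Liam 16, Vikram 0, Hiro 8, Farid 11, Dev 2. Vikram eliminated.
Round 2: Priya 11, Liam 16, Hiro 8, Farid 11, Dev 2. Dev eliminated.
Round 3: Priya 13, Liam 16, Hiro 8, Farid 11. Hiro eliminated.
Round 4: Priya 21, Liam 16, Farid 11. Farid eliminated.
Round 5: Priya 32, Liam 16. Priya has a majority (≥25).

Priya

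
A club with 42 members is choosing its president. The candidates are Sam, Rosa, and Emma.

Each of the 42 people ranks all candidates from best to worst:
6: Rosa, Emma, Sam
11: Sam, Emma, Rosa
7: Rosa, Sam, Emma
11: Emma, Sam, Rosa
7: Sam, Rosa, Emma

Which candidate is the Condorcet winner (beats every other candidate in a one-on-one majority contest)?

Sam

Sam vs Rosa: 29–13
Sam vs Emma: 25–17
Sam beats every other candidate.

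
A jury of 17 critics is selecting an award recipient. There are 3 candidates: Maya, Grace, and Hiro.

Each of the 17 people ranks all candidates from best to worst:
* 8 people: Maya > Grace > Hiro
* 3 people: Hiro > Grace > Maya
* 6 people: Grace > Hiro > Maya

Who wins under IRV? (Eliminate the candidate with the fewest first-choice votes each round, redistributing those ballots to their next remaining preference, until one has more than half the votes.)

Grace

Round 1: Maya 8, Grace 6, Hiro 3. Hiro eliminated.
Round 2: Maya 8, Grace 9. Grace has a majority (≥9).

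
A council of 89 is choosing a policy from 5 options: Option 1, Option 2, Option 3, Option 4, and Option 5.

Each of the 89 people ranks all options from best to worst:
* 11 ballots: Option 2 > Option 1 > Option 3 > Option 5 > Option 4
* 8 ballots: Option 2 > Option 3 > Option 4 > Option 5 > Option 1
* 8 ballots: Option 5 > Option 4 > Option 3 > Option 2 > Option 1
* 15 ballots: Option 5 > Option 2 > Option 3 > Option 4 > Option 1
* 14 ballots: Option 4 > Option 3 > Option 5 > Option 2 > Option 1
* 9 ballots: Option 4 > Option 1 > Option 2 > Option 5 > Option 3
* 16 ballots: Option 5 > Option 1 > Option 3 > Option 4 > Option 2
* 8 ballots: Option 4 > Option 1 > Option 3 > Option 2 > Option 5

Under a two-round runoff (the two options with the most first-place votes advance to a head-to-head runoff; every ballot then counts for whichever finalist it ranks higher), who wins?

Round 1 first-place votes: Option 1 0, Option 2 19, Option 3 0, Option 4 31, Option 5 39. Option 5 and Option 4 advance.
Runoff: Option 5 is ranked above Option 4 on 50 ballots, Option 4 above Option 5 on 39.

Option 5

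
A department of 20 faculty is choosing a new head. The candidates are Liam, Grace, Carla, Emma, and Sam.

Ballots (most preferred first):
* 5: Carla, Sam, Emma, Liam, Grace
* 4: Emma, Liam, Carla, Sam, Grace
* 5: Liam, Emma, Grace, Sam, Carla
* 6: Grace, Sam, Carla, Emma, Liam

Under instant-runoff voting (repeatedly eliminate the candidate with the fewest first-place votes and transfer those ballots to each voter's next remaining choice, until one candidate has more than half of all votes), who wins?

Liam

Round 1: Liam 5, Grace 6, Carla 5, Emma 4, Sam 0. Sam eliminated.
Round 2: Liam 5, Grace 6, Carla 5, Emma 4. Emma eliminated.
Round 3: Liam 9, Grace 6, Carla 5. Carla eliminated.
Round 4: Liam 14, Grace 6. Liam has a majority (≥11).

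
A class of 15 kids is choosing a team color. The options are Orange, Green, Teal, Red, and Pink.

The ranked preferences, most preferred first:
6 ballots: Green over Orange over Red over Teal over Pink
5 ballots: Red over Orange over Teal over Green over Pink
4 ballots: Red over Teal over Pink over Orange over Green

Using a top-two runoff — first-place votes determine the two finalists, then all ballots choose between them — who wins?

Red

Round 1 first-place votes: Orange 0, Green 6, Teal 0, Red 9, Pink 0. Red and Green advance.
Runoff: Red is ranked above Green on 9 ballots, Green above Red on 6.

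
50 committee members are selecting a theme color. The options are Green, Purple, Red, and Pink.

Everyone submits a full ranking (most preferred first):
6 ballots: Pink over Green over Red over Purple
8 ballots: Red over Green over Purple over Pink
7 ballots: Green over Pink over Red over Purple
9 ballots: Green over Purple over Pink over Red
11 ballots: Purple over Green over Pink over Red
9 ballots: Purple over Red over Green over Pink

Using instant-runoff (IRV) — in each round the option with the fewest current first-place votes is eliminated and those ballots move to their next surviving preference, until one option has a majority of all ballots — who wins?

Round 1: Green 16, Purple 20, Red 8, Pink 6. Pink eliminated.
Round 2: Green 22, Purple 20, Red 8. Red eliminated.
Round 3: Green 30, Purple 20. Green has a majority (≥26).

Green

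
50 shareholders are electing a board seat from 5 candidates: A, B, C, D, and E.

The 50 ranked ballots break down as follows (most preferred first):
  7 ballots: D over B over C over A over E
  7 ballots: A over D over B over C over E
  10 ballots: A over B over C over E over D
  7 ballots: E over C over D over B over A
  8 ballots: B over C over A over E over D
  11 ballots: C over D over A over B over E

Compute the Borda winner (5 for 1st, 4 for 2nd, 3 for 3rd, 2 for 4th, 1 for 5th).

A: 7×2 + 7×5 + 10×5 + 7×1 + 8×3 + 11×3 = 163
B: 7×4 + 7×3 + 10×4 + 7×2 + 8×5 + 11×2 = 165
C: 7×3 + 7×2 + 10×3 + 7×4 + 8×4 + 11×5 = 180
D: 7×5 + 7×4 + 10×1 + 7×3 + 8×1 + 11×4 = 146
E: 7×1 + 7×1 + 10×2 + 7×5 + 8×2 + 11×1 = 96

C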